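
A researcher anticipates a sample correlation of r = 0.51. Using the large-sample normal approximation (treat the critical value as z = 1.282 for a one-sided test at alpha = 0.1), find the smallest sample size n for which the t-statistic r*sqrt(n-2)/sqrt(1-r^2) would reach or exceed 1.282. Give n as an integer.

Need r·√(n−2)/√(1−r²) ≥ 1.282
√(n−2) ≥ 1.282·√(1−0.2601) / 0.51 = 1.282·0.860174 / 0.51 = 2.1622
n−2 ≥ 4.6751  ⇒  n ≥ 6.6751
Smallest integer n = 7

7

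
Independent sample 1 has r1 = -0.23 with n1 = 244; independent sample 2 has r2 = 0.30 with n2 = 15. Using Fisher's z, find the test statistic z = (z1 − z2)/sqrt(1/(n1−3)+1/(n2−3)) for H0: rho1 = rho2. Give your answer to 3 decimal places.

-1.838

z1 = atanh(-0.23) = -0.234189,  z2 = atanh(0.30) = 0.309520
SE = √(1/(n1−3) + 1/(n2−3)) = √(1/241 + 1/12) = √(0.0041494 + 0.0833333) = √0.0874827 = 0.295775
z = (z1 − z2)/SE = (-0.234189 − 0.309520) / 0.295775 = -0.543709 / 0.295775 = -1.838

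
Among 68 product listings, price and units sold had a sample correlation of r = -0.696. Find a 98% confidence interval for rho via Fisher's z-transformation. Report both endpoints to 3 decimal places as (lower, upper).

(-0.817, -0.516)

z_r = atanh(-0.696) = -0.859500;  SE = 1/√(n−3) = 1/√65 = 0.124035
z-limits: -0.859500 ± 2.326·0.124035 = -0.859500 ± 0.288505 = [-1.148005, -0.570995]
ρ-limits: (tanh -1.148005, tanh -0.570995) = (-0.817, -0.516)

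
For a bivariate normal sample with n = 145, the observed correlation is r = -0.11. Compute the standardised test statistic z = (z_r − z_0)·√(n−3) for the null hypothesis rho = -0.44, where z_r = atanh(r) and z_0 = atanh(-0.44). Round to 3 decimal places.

Fisher z: atanh(-0.11) = -0.110447, atanh(-0.44) = -0.472231
z = (z_r − z_0)·√(n−3) = (-0.110447 − (-0.472231))·√142 = 0.361784 · 11.916375 = 4.311

4.311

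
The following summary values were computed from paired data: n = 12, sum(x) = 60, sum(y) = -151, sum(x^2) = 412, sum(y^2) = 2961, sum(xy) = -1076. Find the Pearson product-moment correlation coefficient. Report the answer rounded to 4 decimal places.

S_xy = nΣxy − ΣxΣy = 12·(-1076) − 60·(-151) = -12912 − (-9060) = -3852
S_xx = nΣx² − (Σx)² = 12·412 − 60² = 4944 − 3600 = 1344
S_yy = nΣy² − (Σy)² = 12·2961 − (-151)² = 35532 − 22801 = 12731
r = S_xy / √(S_xx·S_yy) = -3852 / √(1344·12731) = -3852 / √17110464 = -3852 / 4136.4797 = -0.9312

-0.9312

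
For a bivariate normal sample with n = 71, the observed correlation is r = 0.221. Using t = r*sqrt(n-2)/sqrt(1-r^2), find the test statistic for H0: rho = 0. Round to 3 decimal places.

1.882

t = r·√(n−2) / √(1−r²) with r = 0.221, n = 71
  = 0.221·√69 / √(1 − 0.048841)
  = 0.221·8.306624 / 0.975274
  = 1.835764 / 0.975274 = 1.882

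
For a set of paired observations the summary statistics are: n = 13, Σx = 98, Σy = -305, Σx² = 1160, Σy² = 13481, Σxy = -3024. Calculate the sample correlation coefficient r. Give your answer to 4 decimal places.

-0.4440

S_xy = nΣxy − ΣxΣy = 13·(-3024) − 98·(-305) = -39312 − (-29890) = -9422
S_xx = nΣx² − (Σx)² = 13·1160 − 98² = 15080 − 9604 = 5476
S_yy = nΣy² − (Σy)² = 13·13481 − (-305)² = 175253 − 93025 = 82228
r = S_xy / √(S_xx·S_yy) = -9422 / √(5476·82228) = -9422 / √450280528 = -9422 / 21219.8145 = -0.4440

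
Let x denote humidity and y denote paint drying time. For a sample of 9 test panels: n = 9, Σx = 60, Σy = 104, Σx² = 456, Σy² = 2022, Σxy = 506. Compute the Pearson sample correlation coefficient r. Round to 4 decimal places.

S_xy = nΣxy − ΣxΣy = 9·506 − 60·104 = 4554 − 6240 = -1686
S_xx = nΣx² − (Σx)² = 9·456 − 60² = 4104 − 3600 = 504
S_yy = nΣy² − (Σy)² = 9·2022 − 104² = 18198 − 10816 = 7382
r = S_xy / √(S_xx·S_yy) = -1686 / √(504·7382) = -1686 / √3720528 = -1686 / 1928.8670 = -0.8741

-0.8741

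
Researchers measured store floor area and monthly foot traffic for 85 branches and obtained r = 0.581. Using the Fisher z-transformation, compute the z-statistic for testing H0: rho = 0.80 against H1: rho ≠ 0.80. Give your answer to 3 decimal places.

-3.936

z_r = atanh(0.581) = 0.663971,  z_0 = atanh(0.80) = 1.098612
SE = 1/√(n−3) = 1/√82 = 0.110432
z = (z_r − z_0)/SE = (0.663971 − 1.098612) / 0.110432 = -0.434641 / 0.110432 = -3.936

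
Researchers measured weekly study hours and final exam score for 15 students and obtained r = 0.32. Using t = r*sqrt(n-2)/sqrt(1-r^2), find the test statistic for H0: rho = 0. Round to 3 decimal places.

t = r·√(n−2) / √(1−r²) with r = 0.32, n = 15
  = 0.32·√13 / √(1 − 0.1024)
  = 0.32·3.605551 / 0.947418
  = 1.153776 / 0.947418 = 1.218

1.218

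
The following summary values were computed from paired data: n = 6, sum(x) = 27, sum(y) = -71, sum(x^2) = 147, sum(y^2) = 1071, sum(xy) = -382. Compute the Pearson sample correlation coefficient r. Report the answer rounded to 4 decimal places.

-0.8146

S_xy = nΣxy − ΣxΣy = 6·(-382) − 27·(-71) = -2292 − (-1917) = -375
S_xx = nΣx² − (Σx)² = 6·147 − 27² = 882 − 729 = 153
S_yy = nΣy² − (Σy)² = 6·1071 − (-71)² = 6426 − 5041 = 1385
r = S_xy / √(S_xx·S_yy) = -375 / √(153·1385) = -375 / √211905 = -375 / 460.3314 = -0.8146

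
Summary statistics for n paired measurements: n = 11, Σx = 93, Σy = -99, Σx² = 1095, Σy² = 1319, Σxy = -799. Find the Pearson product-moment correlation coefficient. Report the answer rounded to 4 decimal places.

Numerator: nΣxy − (Σx)(Σy) = 11·(-799) − (93)(-99) = 418
Denominator: √[(nΣx²−(Σx)²)(nΣy²−(Σy)²)]
  nΣx²−(Σx)² = 11·1095 − 8649 = 3396;  nΣy²−(Σy)² = 11·1319 − 9801 = 4708
  √(3396·4708) = √15988368 = 3998.5457
r = 418 / 3998.5457 = 0.1045

0.1045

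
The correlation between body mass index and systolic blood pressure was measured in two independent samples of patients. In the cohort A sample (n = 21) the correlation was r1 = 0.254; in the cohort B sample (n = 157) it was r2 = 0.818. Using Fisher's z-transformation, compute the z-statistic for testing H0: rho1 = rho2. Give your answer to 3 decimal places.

-3.577

Fisher z-transforms: z1 = atanh(0.254) = 0.259684, z2 = atanh(0.818) = 1.150743; difference d = -0.891059
Var(d) = 1/18 + 1/154 = 0.0555556 + 0.0064935 = 0.0620491
z = d/√Var(d) = -0.891059 / √0.0620491 = -0.891059 / 0.249097 = -3.577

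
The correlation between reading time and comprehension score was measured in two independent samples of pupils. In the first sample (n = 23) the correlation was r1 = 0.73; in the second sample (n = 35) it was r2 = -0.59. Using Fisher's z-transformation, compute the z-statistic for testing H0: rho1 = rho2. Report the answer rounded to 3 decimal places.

Fisher z-transforms: z1 = atanh(0.73) = 0.928727, z2 = atanh(-0.59) = -0.677666; difference d = 1.606393
Var(d) = 1/20 + 1/32 = 0.0500000 + 0.0312500 = 0.0812500
z = d/√Var(d) = 1.606393 / √0.0812500 = 1.606393 / 0.285044 = 5.636

5.636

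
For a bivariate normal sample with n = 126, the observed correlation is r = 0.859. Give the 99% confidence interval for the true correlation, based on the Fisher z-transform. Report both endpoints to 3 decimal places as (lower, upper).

(0.785, 0.909)

Fisher z: z_r = atanh(r) = ½·ln((1+0.859)/(1−0.859)) = 1.289517
SE(z) = 1/√(n−3) = 1/√123 = 0.090167
99% ⇒ z* = 2.576; margin = 2.576·0.090167 = 0.232270
CI on z-scale: (1.057247, 1.521787)
Back-transform: tanh(1.057247) = 0.784608, tanh(1.521787) = 0.909009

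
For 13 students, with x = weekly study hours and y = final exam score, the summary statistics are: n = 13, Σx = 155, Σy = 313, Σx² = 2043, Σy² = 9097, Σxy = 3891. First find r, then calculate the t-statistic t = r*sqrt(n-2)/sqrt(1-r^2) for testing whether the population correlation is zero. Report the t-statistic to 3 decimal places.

Numerator: nΣxy − (Σx)(Σy) = 13·3891 − (155)(313) = 2068
Denominator: √[(nΣx²−(Σx)²)(nΣy²−(Σy)²)]
  nΣx²−(Σx)² = 13·2043 − 24025 = 2534;  nΣy²−(Σy)² = 13·9097 − 97969 = 20292
  √(2534·20292) = √51419928 = 7170.7690
r = 2068 / 7170.7690 = 0.2884
t = r·√(n−2)/√(1−r²) = 0.2884·√11 / √(1−0.083175) = 0.956515 / 0.957510 = 0.999

0.999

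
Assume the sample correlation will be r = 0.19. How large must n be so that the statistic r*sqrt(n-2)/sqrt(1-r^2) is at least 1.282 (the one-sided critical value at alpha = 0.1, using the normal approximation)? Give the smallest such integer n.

r√(n−2)/√(1−r²) ≥ 1.282  ⇔  n−2 ≥ (1.282)²·(1−r²)/r²
(1−r²)/r² = (1−0.0361)/0.0361 = 26.7008
n ≥ 2 + 1.643524·26.7008 = 2 + 43.8834 = 45.8834
⌈45.8834⌉ = 46

46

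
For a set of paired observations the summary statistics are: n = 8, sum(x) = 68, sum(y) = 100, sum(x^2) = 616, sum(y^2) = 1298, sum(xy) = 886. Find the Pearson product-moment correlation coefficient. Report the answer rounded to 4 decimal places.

0.8429

Numerator: nΣxy − (Σx)(Σy) = 8·886 − (68)(100) = 288
Denominator: √[(nΣx²−(Σx)²)(nΣy²−(Σy)²)]
  nΣx²−(Σx)² = 8·616 − 4624 = 304;  nΣy²−(Σy)² = 8·1298 − 10000 = 384
  √(304·384) = √116736 = 341.6665
r = 288 / 341.6665 = 0.8429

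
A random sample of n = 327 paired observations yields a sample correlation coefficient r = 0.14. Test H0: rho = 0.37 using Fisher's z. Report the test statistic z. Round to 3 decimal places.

z_r = atanh(0.14) = 0.140926,  z_0 = atanh(0.37) = 0.388423
SE = 1/√(n−3) = 1/√324 = 0.055556
z = (z_r − z_0)/SE = (0.140926 − 0.388423) / 0.055556 = -0.247497 / 0.055556 = -4.455

-4.455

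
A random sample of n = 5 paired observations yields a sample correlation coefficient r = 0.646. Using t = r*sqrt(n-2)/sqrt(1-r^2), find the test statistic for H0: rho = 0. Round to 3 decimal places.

1.466

t = r·√(n−2) / √(1−r²) with r = 0.646, n = 5
  = 0.646·√3 / √(1 − 0.417316)
  = 0.646·1.732051 / 0.763337
  = 1.118905 / 0.763337 = 1.466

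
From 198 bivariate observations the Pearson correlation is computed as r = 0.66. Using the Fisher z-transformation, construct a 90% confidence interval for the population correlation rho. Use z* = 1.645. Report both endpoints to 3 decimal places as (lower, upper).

z_r = atanh(0.66) = 0.792814;  SE = 1/√(n−3) = 1/√195 = 0.071611
z-limits: 0.792814 ± 1.645·0.071611 = 0.792814 ± 0.117800 = [0.675014, 0.910614]
ρ-limits: (tanh 0.675014, tanh 0.910614) = (0.588, 0.721)

(0.588, 0.721)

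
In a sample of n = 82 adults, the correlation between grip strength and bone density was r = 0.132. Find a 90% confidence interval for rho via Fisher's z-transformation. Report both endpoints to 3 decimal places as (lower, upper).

(-0.052, 0.308)

Fisher z: z_r = atanh(r) = ½·ln((1+0.132)/(1−0.132)) = 0.132775
SE(z) = 1/√(n−3) = 1/√79 = 0.112509
90% ⇒ z* = 1.645; margin = 1.645·0.112509 = 0.185077
CI on z-scale: (-0.052302, 0.317852)
Back-transform: tanh(-0.052302) = -0.052254, tanh(0.317852) = 0.307563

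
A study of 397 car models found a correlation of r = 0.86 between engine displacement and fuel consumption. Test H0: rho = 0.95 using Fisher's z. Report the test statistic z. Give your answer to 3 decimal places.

Fisher z: atanh(0.86) = 1.293345, atanh(0.95) = 1.831781
z = (z_r − z_0)·√(n−3) = (1.293345 − 1.831781)·√394 = -0.538436 · 19.849433 = -10.688

-10.688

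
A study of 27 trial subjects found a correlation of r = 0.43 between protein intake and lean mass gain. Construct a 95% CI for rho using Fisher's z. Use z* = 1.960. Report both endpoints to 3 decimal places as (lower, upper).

(0.060, 0.696)

z_r = atanh(0.43) = 0.459897;  SE = 1/√(n−3) = 1/√24 = 0.204124
z-limits: 0.459897 ± 1.960·0.204124 = 0.459897 ± 0.400083 = [0.059814, 0.859980]
ρ-limits: (tanh 0.059814, tanh 0.859980) = (0.060, 0.696)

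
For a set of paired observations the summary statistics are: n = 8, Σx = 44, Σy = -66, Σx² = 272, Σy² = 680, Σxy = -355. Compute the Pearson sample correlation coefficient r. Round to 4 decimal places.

0.1255

S_xy = nΣxy − ΣxΣy = 8·(-355) − 44·(-66) = -2840 − (-2904) = 64
S_xx = nΣx² − (Σx)² = 8·272 − 44² = 2176 − 1936 = 240
S_yy = nΣy² − (Σy)² = 8·680 − (-66)² = 5440 − 4356 = 1084
r = S_xy / √(S_xx·S_yy) = 64 / √(240·1084) = 64 / √260160 = 64 / 510.0588 = 0.1255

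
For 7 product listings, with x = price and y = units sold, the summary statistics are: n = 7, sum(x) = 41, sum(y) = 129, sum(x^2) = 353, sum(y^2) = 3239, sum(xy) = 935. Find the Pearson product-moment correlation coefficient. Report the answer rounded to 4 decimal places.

S_xy = nΣxy − ΣxΣy = 7·935 − 41·129 = 6545 − 5289 = 1256
S_xx = nΣx² − (Σx)² = 7·353 − 41² = 2471 − 1681 = 790
S_yy = nΣy² − (Σy)² = 7·3239 − 129² = 22673 − 16641 = 6032
r = S_xy / √(S_xx·S_yy) = 1256 / √(790·6032) = 1256 / √4765280 = 1256 / 2182.9521 = 0.5754

0.5754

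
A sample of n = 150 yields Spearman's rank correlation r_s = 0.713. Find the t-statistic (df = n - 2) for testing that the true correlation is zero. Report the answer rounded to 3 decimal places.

12.371

1 − r_s² = 1 − 0.508369 = 0.491631;  √(1−r_s²) = 0.701164
√(n−2) = √148 = 12.165525
t = r_s·√(n−2)/√(1−r_s²) = 0.713 · 12.165525 / 0.701164 = 12.371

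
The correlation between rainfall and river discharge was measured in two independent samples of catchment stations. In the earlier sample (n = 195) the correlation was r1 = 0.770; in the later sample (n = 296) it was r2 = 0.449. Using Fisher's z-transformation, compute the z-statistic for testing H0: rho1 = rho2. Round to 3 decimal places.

z1 = atanh(0.770) = 1.020328,  z2 = atanh(0.449) = 0.483447
SE = √(1/(n1−3) + 1/(n2−3)) = √(1/192 + 1/293) = √(0.0052083 + 0.0034130) = √0.0086213 = 0.092851
z = (z1 − z2)/SE = (1.020328 − 0.483447) / 0.092851 = 0.536881 / 0.092851 = 5.782

5.782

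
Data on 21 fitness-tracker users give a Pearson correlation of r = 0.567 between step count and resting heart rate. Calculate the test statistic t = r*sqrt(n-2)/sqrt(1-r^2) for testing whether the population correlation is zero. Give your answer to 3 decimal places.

3.000

1 − r² = 1 − 0.321489 = 0.678511;  √(1−r²) = 0.823718
√(n−2) = √19 = 4.358899
t = r·√(n−2)/√(1−r²) = 0.567 · 4.358899 / 0.823718 = 3.000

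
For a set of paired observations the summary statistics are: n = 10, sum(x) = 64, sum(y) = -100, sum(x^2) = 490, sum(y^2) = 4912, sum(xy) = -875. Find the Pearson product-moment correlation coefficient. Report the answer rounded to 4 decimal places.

-0.4190

S_xy = nΣxy − ΣxΣy = 10·(-875) − 64·(-100) = -8750 − (-6400) = -2350
S_xx = nΣx² − (Σx)² = 10·490 − 64² = 4900 − 4096 = 804
S_yy = nΣy² − (Σy)² = 10·4912 − (-100)² = 49120 − 10000 = 39120
r = S_xy / √(S_xx·S_yy) = -2350 / √(804·39120) = -2350 / √31452480 = -2350 / 5608.2511 = -0.4190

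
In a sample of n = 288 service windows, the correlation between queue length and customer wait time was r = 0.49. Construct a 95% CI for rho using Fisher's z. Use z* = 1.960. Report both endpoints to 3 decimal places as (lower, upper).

z_r = atanh(0.49) = 0.536060;  SE = 1/√(n−3) = 1/√285 = 0.059235
z-limits: 0.536060 ± 1.960·0.059235 = 0.536060 ± 0.116101 = [0.419959, 0.652161]
ρ-limits: (tanh 0.419959, tanh 0.652161) = (0.397, 0.573)

(0.397, 0.573)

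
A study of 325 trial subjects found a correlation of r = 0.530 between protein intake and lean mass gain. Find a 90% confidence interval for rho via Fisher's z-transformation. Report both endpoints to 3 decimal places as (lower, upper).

z_r = atanh(0.530) = 0.590145;  SE = 1/√(n−3) = 1/√322 = 0.055728
z-limits: 0.590145 ± 1.645·0.055728 = 0.590145 ± 0.091673 = [0.498472, 0.681818]
ρ-limits: (tanh 0.498472, tanh 0.681818) = (0.461, 0.593)

(0.461, 0.593)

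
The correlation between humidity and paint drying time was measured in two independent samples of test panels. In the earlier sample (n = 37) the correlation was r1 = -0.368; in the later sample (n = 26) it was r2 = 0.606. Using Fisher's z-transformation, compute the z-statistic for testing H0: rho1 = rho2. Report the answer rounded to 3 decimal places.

z1 = atanh(-0.368) = -0.386108,  z2 = atanh(0.606) = 0.702575
SE = √(1/(n1−3) + 1/(n2−3)) = √(1/34 + 1/23) = √(0.0294118 + 0.0434783) = √0.0728901 = 0.269982
z = (z1 − z2)/SE = (-0.386108 − 0.702575) / 0.269982 = -1.088683 / 0.269982 = -4.032

-4.032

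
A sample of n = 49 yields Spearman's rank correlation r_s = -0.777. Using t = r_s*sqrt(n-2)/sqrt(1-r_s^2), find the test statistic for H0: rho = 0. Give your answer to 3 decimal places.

1 − r_s² = 1 − 0.603729 = 0.396271;  √(1−r_s²) = 0.629501
√(n−2) = √47 = 6.855655
t = r_s·√(n−2)/√(1−r_s²) = -0.777 · 6.855655 / 0.629501 = -8.462

-8.462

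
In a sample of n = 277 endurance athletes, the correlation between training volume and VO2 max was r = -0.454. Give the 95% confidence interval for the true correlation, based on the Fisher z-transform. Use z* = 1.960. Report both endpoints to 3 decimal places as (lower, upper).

Fisher z: z_r = atanh(r) = ½·ln((1+(-0.454))/(1−(-0.454))) = -0.489727
SE(z) = 1/√(n−3) = 1/√274 = 0.060412
95% ⇒ z* = 1.960; margin = 1.960·0.060412 = 0.118408
CI on z-scale: (-0.608135, -0.371319)
Back-transform: tanh(-0.608135) = -0.542813, tanh(-0.371319) = -0.355145

(-0.543, -0.355)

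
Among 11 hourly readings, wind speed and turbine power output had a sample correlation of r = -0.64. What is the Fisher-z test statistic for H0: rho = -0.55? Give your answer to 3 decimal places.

-0.395

Fisher z: atanh(-0.64) = -0.758174, atanh(-0.55) = -0.618381
z = (z_r − z_0)·√(n−3) = (-0.758174 − (-0.618381))·√8 = -0.139793 · 2.828427 = -0.395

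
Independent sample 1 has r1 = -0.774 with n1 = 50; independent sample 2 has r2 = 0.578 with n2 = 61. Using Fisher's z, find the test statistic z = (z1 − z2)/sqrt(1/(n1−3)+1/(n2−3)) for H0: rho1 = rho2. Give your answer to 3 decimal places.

z1 = atanh(-0.774) = -1.030229,  z2 = atanh(0.578) = 0.659454
SE = √(1/(n1−3) + 1/(n2−3)) = √(1/47 + 1/58) = √(0.0212766 + 0.0172414) = √0.0385180 = 0.196260
z = (z1 − z2)/SE = (-1.030229 − 0.659454) / 0.196260 = -1.689683 / 0.196260 = -8.609

-8.609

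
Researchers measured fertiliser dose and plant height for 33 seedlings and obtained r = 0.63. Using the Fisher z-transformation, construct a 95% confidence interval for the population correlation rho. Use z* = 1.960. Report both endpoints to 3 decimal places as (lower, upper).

(0.366, 0.800)

Fisher z: z_r = atanh(r) = ½·ln((1+0.63)/(1−0.63)) = 0.741416
SE(z) = 1/√(n−3) = 1/√30 = 0.182574
95% ⇒ z* = 1.960; margin = 1.960·0.182574 = 0.357845
CI on z-scale: (0.383571, 1.099261)
Back-transform: tanh(0.383571) = 0.365805, tanh(1.099261) = 0.800233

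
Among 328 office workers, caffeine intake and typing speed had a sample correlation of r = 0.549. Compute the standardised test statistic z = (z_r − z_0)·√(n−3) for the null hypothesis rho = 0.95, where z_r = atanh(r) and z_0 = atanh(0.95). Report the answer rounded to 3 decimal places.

Fisher z: atanh(0.549) = 0.616949, atanh(0.95) = 1.831781
z = (z_r − z_0)·√(n−3) = (0.616949 − 1.831781)·√325 = -1.214832 · 18.027756 = -21.901

-21.901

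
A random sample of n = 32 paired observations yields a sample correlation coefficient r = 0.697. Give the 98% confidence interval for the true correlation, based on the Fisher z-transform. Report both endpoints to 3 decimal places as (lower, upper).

Fisher z: z_r = atanh(r) = ½·ln((1+0.697)/(1−0.697)) = 0.861442
SE(z) = 1/√(n−3) = 1/√29 = 0.185695
98% ⇒ z* = 2.326; margin = 2.326·0.185695 = 0.431927
CI on z-scale: (0.429515, 1.293369)
Back-transform: tanh(0.429515) = 0.404916, tanh(1.293369) = 0.860006

(0.405, 0.860)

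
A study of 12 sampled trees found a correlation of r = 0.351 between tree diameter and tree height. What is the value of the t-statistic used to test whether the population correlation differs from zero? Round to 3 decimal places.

1.185

t = r·√(n−2) / √(1−r²) with r = 0.351, n = 12
  = 0.351·√10 / √(1 − 0.123201)
  = 0.351·3.162278 / 0.936375
  = 1.109960 / 0.936375 = 1.185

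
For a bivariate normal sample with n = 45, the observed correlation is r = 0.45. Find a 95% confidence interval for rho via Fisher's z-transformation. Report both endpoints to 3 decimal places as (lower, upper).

z_r = atanh(0.45) = 0.484700;  SE = 1/√(n−3) = 1/√42 = 0.154303
z-limits: 0.484700 ± 1.960·0.154303 = 0.484700 ± 0.302434 = [0.182266, 0.787134]
ρ-limits: (tanh 0.182266, tanh 0.787134) = (0.180, 0.657)

(0.180, 0.657)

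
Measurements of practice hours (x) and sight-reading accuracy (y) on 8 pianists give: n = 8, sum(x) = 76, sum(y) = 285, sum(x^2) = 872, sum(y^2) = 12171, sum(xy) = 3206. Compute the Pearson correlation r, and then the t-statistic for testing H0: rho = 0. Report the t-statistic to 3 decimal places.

5.246

Numerator: nΣxy − (Σx)(Σy) = 8·3206 − (76)(285) = 3988
Denominator: √[(nΣx²−(Σx)²)(nΣy²−(Σy)²)]
  nΣx²−(Σx)² = 8·872 − 5776 = 1200;  nΣy²−(Σy)² = 8·12171 − 81225 = 16143
  √(1200·16143) = √19371600 = 4401.3180
r = 3988 / 4401.3180 = 0.9061
t = r·√(n−2)/√(1−r²) = 0.9061·√6 / √(1−0.821017) = 2.219483 / 0.423064 = 5.246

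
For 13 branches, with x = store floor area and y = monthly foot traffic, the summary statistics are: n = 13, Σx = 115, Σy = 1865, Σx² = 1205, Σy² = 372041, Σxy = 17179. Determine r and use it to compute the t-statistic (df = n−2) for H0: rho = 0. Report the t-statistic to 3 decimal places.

Numerator: nΣxy − (Σx)(Σy) = 13·17179 − (115)(1865) = 8852
Denominator: √[(nΣx²−(Σx)²)(nΣy²−(Σy)²)]
  nΣx²−(Σx)² = 13·1205 − 13225 = 2440;  nΣy²−(Σy)² = 13·372041 − 3478225 = 1358308
  √(2440·1358308) = √3314271520 = 57569.7101
r = 8852 / 57569.7101 = 0.1538
t = r·√(n−2)/√(1−r²) = 0.1538·√11 / √(1−0.023654) = 0.510097 / 0.988102 = 0.516

0.516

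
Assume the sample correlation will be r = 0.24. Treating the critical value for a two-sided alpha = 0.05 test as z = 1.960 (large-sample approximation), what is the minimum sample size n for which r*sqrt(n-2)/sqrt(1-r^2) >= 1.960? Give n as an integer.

r√(n−2)/√(1−r²) ≥ 1.960  ⇔  n−2 ≥ (1.960)²·(1−r²)/r²
(1−r²)/r² = (1−0.0576)/0.0576 = 16.3611
n ≥ 2 + 3.8416·16.3611 = 2 + 62.8528 = 64.8528
⌈64.8528⌉ = 65

65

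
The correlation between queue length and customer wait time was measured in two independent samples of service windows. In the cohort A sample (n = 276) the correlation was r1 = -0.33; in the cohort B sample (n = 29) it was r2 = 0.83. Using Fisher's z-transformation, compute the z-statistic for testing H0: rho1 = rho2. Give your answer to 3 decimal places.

z1 = atanh(-0.33) = -0.342828,  z2 = atanh(0.83) = 1.188136
SE = √(1/(n1−3) + 1/(n2−3)) = √(1/273 + 1/26) = √(0.0036630 + 0.0384615) = √0.0421245 = 0.205243
z = (z1 − z2)/SE = (-0.342828 − 1.188136) / 0.205243 = -1.530964 / 0.205243 = -7.459

-7.459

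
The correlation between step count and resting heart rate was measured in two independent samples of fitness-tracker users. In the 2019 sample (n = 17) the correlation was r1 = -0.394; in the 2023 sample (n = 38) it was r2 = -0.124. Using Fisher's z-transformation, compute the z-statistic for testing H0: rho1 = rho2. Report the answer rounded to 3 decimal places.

z1 = atanh(-0.394) = -0.416526,  z2 = atanh(-0.124) = -0.124641
SE = √(1/(n1−3) + 1/(n2−3)) = √(1/14 + 1/35) = √(0.0714286 + 0.0285714) = √0.1000000 = 0.316228
z = (z1 − z2)/SE = (-0.416526 − (-0.124641)) / 0.316228 = -0.291885 / 0.316228 = -0.923

-0.923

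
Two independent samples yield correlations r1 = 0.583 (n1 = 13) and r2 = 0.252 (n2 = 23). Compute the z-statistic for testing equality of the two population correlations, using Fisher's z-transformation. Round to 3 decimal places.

1.057

z1 = atanh(0.583) = 0.666995,  z2 = atanh(0.252) = 0.257547
SE = √(1/(n1−3) + 1/(n2−3)) = √(1/10 + 1/20) = √(0.1000000 + 0.0500000) = √0.1500000 = 0.387298
z = (z1 − z2)/SE = (0.666995 − 0.257547) / 0.387298 = 0.409448 / 0.387298 = 1.057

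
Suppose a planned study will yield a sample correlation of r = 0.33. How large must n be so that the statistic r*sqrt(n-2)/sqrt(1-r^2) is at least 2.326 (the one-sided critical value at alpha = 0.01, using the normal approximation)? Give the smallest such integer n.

r√(n−2)/√(1−r²) ≥ 2.326  ⇔  n−2 ≥ (2.326)²·(1−r²)/r²
(1−r²)/r² = (1−0.1089)/0.1089 = 8.1827
n ≥ 2 + 5.410276·8.1827 = 2 + 44.2707 = 46.2707
⌈46.2707⌉ = 47

47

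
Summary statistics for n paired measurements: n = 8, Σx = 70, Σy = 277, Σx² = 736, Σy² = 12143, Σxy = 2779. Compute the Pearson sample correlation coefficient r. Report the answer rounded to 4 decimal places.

S_xy = nΣxy − ΣxΣy = 8·2779 − 70·277 = 22232 − 19390 = 2842
S_xx = nΣx² − (Σx)² = 8·736 − 70² = 5888 − 4900 = 988
S_yy = nΣy² − (Σy)² = 8·12143 − 277² = 97144 − 76729 = 20415
r = S_xy / √(S_xx·S_yy) = 2842 / √(988·20415) = 2842 / √20170020 = 2842 / 4491.1045 = 0.6328

0.6328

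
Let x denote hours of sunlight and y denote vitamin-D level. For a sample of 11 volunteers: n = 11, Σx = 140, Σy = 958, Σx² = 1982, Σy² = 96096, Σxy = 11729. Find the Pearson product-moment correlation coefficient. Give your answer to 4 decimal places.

-0.2913

S_xy = nΣxy − ΣxΣy = 11·11729 − 140·958 = 129019 − 134120 = -5101
S_xx = nΣx² − (Σx)² = 11·1982 − 140² = 21802 − 19600 = 2202
S_yy = nΣy² − (Σy)² = 11·96096 − 958² = 1057056 − 917764 = 139292
r = S_xy / √(S_xx·S_yy) = -5101 / √(2202·139292) = -5101 / √306720984 = -5101 / 17513.4515 = -0.2913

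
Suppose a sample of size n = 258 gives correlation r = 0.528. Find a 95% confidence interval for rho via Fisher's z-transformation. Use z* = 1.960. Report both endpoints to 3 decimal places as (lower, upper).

Fisher z: z_r = atanh(r) = ½·ln((1+0.528)/(1−0.528)) = 0.587368
SE(z) = 1/√(n−3) = 1/√255 = 0.062622
95% ⇒ z* = 1.960; margin = 1.960·0.062622 = 0.122739
CI on z-scale: (0.464629, 0.710107)
Back-transform: tanh(0.464629) = 0.433849, tanh(0.710107) = 0.610744

(0.434, 0.611)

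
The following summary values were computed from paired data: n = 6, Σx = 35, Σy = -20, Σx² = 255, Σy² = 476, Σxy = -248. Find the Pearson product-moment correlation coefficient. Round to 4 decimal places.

-0.9105

Numerator: nΣxy − (Σx)(Σy) = 6·(-248) − (35)(-20) = -788
Denominator: √[(nΣx²−(Σx)²)(nΣy²−(Σy)²)]
  nΣx²−(Σx)² = 6·255 − 1225 = 305;  nΣy²−(Σy)² = 6·476 − 400 = 2456
  √(305·2456) = √749080 = 865.4941
r = -788 / 865.4941 = -0.9105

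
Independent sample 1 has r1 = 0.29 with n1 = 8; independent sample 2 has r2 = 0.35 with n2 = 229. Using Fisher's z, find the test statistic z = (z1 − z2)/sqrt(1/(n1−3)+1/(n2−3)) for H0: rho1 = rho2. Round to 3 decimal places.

Fisher z-transforms: z1 = atanh(0.29) = 0.298566, z2 = atanh(0.35) = 0.365444; difference d = -0.066878
Var(d) = 1/5 + 1/226 = 0.2000000 + 0.0044248 = 0.2044248
z = d/√Var(d) = -0.066878 / √0.2044248 = -0.066878 / 0.452134 = -0.148

-0.148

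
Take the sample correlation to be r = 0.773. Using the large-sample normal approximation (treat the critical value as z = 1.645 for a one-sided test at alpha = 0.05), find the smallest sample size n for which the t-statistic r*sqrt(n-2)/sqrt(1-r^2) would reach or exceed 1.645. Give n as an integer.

4

Need r·√(n−2)/√(1−r²) ≥ 1.645
√(n−2) ≥ 1.645·√(1−0.597529) / 0.773 = 1.645·0.634406 / 0.773 = 1.3501
n−2 ≥ 1.8228  ⇒  n ≥ 3.8228
Smallest integer n = 4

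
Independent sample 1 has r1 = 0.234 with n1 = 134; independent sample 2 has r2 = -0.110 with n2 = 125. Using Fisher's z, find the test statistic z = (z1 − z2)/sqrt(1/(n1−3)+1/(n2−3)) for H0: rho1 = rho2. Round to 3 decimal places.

2.773

z1 = atanh(0.234) = 0.238417,  z2 = atanh(-0.110) = -0.110447
SE = √(1/(n1−3) + 1/(n2−3)) = √(1/131 + 1/122) = √(0.0076336 + 0.0081967) = √0.0158303 = 0.125819
z = (z1 − z2)/SE = (0.238417 − (-0.110447)) / 0.125819 = 0.348864 / 0.125819 = 2.773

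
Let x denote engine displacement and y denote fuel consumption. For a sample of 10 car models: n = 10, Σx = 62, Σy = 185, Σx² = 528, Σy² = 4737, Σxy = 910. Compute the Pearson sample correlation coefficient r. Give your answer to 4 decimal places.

Numerator: nΣxy − (Σx)(Σy) = 10·910 − (62)(185) = -2370
Denominator: √[(nΣx²−(Σx)²)(nΣy²−(Σy)²)]
  nΣx²−(Σx)² = 10·528 − 3844 = 1436;  nΣy²−(Σy)² = 10·4737 − 34225 = 13145
  √(1436·13145) = √18876220 = 4344.6772
r = -2370 / 4344.6772 = -0.5455

-0.5455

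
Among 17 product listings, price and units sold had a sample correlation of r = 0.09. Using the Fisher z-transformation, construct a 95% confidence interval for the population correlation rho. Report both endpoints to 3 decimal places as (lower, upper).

(-0.408, 0.547)

Fisher z: z_r = atanh(r) = ½·ln((1+0.09)/(1−0.09)) = 0.090244
SE(z) = 1/√(n−3) = 1/√14 = 0.267261
95% ⇒ z* = 1.960; margin = 1.960·0.267261 = 0.523832
CI on z-scale: (-0.433588, 0.614076)
Back-transform: tanh(-0.433588) = -0.408315, tanh(0.614076) = 0.546990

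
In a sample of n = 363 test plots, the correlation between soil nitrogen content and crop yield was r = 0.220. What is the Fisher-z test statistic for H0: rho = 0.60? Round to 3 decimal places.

-8.908

z_r = atanh(0.220) = 0.223656,  z_0 = atanh(0.60) = 0.693147
SE = 1/√(n−3) = 1/√360 = 0.052705
z = (z_r − z_0)/SE = (0.223656 − 0.693147) / 0.052705 = -0.469491 / 0.052705 = -8.908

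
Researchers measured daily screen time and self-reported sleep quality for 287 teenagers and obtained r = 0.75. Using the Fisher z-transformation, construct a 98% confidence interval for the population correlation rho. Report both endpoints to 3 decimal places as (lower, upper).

z_r = atanh(0.75) = 0.972955;  SE = 1/√(n−3) = 1/√284 = 0.059339
z-limits: 0.972955 ± 2.326·0.059339 = 0.972955 ± 0.138023 = [0.834932, 1.110978]
ρ-limits: (tanh 0.834932, tanh 1.110978) = (0.683, 0.804)

(0.683, 0.804)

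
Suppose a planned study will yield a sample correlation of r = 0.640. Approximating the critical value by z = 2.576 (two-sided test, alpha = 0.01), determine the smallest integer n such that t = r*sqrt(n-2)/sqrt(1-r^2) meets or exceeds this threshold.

12

Need r·√(n−2)/√(1−r²) ≥ 2.576
√(n−2) ≥ 2.576·√(1−0.409600) / 0.640 = 2.576·0.768375 / 0.640 = 3.0927
n−2 ≥ 9.5648  ⇒  n ≥ 11.5648
Smallest integer n = 12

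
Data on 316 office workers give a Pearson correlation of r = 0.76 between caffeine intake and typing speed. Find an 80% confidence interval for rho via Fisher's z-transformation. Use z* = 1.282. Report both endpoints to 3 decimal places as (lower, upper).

Fisher z: z_r = atanh(r) = ½·ln((1+0.76)/(1−0.76)) = 0.996215
SE(z) = 1/√(n−3) = 1/√313 = 0.056523
80% ⇒ z* = 1.282; margin = 1.282·0.056523 = 0.072462
CI on z-scale: (0.923753, 1.068677)
Back-transform: tanh(0.923753) = 0.727668, tanh(1.068677) = 0.788962

(0.728, 0.789)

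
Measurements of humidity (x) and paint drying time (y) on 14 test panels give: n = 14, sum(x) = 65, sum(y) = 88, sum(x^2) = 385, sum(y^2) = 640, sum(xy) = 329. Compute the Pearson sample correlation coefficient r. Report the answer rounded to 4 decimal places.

Numerator: nΣxy − (Σx)(Σy) = 14·329 − (65)(88) = -1114
Denominator: √[(nΣx²−(Σx)²)(nΣy²−(Σy)²)]
  nΣx²−(Σx)² = 14·385 − 4225 = 1165;  nΣy²−(Σy)² = 14·640 − 7744 = 1216
  √(1165·1216) = √1416640 = 1190.2269
r = -1114 / 1190.2269 = -0.9360

-0.9360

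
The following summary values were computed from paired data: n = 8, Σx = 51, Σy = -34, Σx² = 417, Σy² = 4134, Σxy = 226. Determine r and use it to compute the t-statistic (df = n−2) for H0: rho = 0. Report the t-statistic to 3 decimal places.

2.626

S_xy = nΣxy − ΣxΣy = 8·226 − 51·(-34) = 1808 − (-1734) = 3542
S_xx = nΣx² − (Σx)² = 8·417 − 51² = 3336 − 2601 = 735
S_yy = nΣy² − (Σy)² = 8·4134 − (-34)² = 33072 − 1156 = 31916
r = S_xy / √(S_xx·S_yy) = 3542 / √(735·31916) = 3542 / √23458260 = 3542 / 4843.3728 = 0.7313
t = r·√(n−2)/√(1−r²) = 0.7313·√6 / √(1−0.534800) = 1.791312 / 0.682056 = 2.626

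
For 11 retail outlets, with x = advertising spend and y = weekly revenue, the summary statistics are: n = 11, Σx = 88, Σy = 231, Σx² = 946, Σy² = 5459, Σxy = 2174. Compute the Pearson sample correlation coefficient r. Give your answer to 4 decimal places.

0.8499

Numerator: nΣxy − (Σx)(Σy) = 11·2174 − (88)(231) = 3586
Denominator: √[(nΣx²−(Σx)²)(nΣy²−(Σy)²)]
  nΣx²−(Σx)² = 11·946 − 7744 = 2662;  nΣy²−(Σy)² = 11·5459 − 53361 = 6688
  √(2662·6688) = √17803456 = 4219.4142
r = 3586 / 4219.4142 = 0.8499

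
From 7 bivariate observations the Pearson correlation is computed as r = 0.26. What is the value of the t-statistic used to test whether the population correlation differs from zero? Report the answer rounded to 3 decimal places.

1 − r² = 1 − 0.0676 = 0.9324;  √(1−r²) = 0.965609
√(n−2) = √5 = 2.236068
t = r·√(n−2)/√(1−r²) = 0.26 · 2.236068 / 0.965609 = 0.602

0.602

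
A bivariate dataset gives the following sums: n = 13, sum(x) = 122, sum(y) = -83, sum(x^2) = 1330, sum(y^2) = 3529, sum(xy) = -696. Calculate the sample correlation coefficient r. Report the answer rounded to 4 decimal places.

Numerator: nΣxy − (Σx)(Σy) = 13·(-696) − (122)(-83) = 1078
Denominator: √[(nΣx²−(Σx)²)(nΣy²−(Σy)²)]
  nΣx²−(Σx)² = 13·1330 − 14884 = 2406;  nΣy²−(Σy)² = 13·3529 − 6889 = 38988
  √(2406·38988) = √93805128 = 9685.3047
r = 1078 / 9685.3047 = 0.1113

0.1113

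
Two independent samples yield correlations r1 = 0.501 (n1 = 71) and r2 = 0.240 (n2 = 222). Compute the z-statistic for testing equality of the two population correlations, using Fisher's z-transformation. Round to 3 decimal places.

z1 = atanh(0.501) = 0.550640,  z2 = atanh(0.240) = 0.244774
SE = √(1/(n1−3) + 1/(n2−3)) = √(1/68 + 1/219) = √(0.0147059 + 0.0045662) = √0.0192721 = 0.138824
z = (z1 − z2)/SE = (0.550640 − 0.244774) / 0.138824 = 0.305866 / 0.138824 = 2.203

2.203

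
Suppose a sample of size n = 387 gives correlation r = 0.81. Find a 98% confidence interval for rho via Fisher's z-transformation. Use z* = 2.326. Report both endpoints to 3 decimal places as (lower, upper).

z_r = atanh(0.81) = 1.127029;  SE = 1/√(n−3) = 1/√384 = 0.051031
z-limits: 1.127029 ± 2.326·0.051031 = 1.127029 ± 0.118698 = [1.008331, 1.245727]
ρ-limits: (tanh 1.008331, tanh 1.245727) = (0.765, 0.847)

(0.765, 0.847)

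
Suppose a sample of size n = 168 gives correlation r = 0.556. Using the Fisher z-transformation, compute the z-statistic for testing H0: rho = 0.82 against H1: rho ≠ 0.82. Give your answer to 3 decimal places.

-6.805

z_r = atanh(0.556) = 0.627025,  z_0 = atanh(0.82) = 1.156817
SE = 1/√(n−3) = 1/√165 = 0.077850
z = (z_r − z_0)/SE = (0.627025 − 1.156817) / 0.077850 = -0.529792 / 0.077850 = -6.805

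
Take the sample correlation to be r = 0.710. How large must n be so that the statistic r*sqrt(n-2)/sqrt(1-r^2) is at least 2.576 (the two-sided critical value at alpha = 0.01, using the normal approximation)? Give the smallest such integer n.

Need r·√(n−2)/√(1−r²) ≥ 2.576
√(n−2) ≥ 2.576·√(1−0.504100) / 0.710 = 2.576·0.704202 / 0.710 = 2.5550
n−2 ≥ 6.5280  ⇒  n ≥ 8.5280
Smallest integer n = 9

9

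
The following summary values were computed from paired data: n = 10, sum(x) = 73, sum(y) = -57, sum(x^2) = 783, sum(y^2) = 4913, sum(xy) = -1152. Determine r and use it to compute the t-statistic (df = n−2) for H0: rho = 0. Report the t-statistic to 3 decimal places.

S_xy = nΣxy − ΣxΣy = 10·(-1152) − 73·(-57) = -11520 − (-4161) = -7359
S_xx = nΣx² − (Σx)² = 10·783 − 73² = 7830 − 5329 = 2501
S_yy = nΣy² − (Σy)² = 10·4913 − (-57)² = 49130 − 3249 = 45881
r = S_xy / √(S_xx·S_yy) = -7359 / √(2501·45881) = -7359 / √114748381 = -7359 / 10712.0671 = -0.6870
t = r·√(n−2)/√(1−r²) = -0.6870·√8 / √(1−0.471969) = -1.943129 / 0.726657 = -2.674

-2.674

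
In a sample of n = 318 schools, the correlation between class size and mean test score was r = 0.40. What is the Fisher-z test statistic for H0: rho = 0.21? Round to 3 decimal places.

3.736

Fisher z: atanh(0.40) = 0.423649, atanh(0.21) = 0.213171
z = (z_r − z_0)·√(n−3) = (0.423649 − 0.213171)·√315 = 0.210478 · 17.748239 = 3.736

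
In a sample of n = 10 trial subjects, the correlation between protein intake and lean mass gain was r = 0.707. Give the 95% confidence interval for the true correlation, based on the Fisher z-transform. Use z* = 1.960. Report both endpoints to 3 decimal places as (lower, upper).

z_r = atanh(0.707) = 0.881160;  SE = 1/√(n−3) = 1/√7 = 0.377964
z-limits: 0.881160 ± 1.960·0.377964 = 0.881160 ± 0.740809 = [0.140351, 1.621969]
ρ-limits: (tanh 0.140351, tanh 1.621969) = (0.139, 0.925)

(0.139, 0.925)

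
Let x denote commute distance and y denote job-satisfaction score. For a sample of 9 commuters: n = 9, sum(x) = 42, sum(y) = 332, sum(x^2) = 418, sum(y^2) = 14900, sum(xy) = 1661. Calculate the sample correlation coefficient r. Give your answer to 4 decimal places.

Numerator: nΣxy − (Σx)(Σy) = 9·1661 − (42)(332) = 1005
Denominator: √[(nΣx²−(Σx)²)(nΣy²−(Σy)²)]
  nΣx²−(Σx)² = 9·418 − 1764 = 1998;  nΣy²−(Σy)² = 9·14900 − 110224 = 23876
  √(1998·23876) = √47704248 = 6906.8262
r = 1005 / 6906.8262 = 0.1455

0.1455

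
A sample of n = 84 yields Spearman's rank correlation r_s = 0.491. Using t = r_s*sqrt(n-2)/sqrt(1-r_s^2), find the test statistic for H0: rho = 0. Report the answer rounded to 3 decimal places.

5.104

1 − r_s² = 1 − 0.241081 = 0.758919;  √(1−r_s²) = 0.871160
√(n−2) = √82 = 9.055385
t = r_s·√(n−2)/√(1−r_s²) = 0.491 · 9.055385 / 0.871160 = 5.104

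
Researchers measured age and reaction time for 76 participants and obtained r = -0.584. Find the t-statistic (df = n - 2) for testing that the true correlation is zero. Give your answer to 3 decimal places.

1 − r² = 1 − 0.341056 = 0.658944;  √(1−r²) = 0.811754
√(n−2) = √74 = 8.602325
t = r·√(n−2)/√(1−r²) = -0.584 · 8.602325 / 0.811754 = -6.189

-6.189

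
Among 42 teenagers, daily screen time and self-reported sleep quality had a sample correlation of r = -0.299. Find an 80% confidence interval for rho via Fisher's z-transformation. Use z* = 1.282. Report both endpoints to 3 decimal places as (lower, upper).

Fisher z: z_r = atanh(r) = ½·ln((1+(-0.299))/(1−(-0.299))) = -0.308421
SE(z) = 1/√(n−3) = 1/√39 = 0.160128
80% ⇒ z* = 1.282; margin = 1.282·0.160128 = 0.205284
CI on z-scale: (-0.513705, -0.103137)
Back-transform: tanh(-0.513705) = -0.472827, tanh(-0.103137) = -0.102773

(-0.473, -0.103)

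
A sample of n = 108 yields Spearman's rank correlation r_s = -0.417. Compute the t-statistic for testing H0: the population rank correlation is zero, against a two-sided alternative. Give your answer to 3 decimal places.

-4.724

t = r_s·√(n−2) / √(1−r_s²) with r_s = -0.417, n = 108
  = -0.417·√106 / √(1 − 0.173889)
  = -0.417·10.295630 / 0.908906
  = -4.293278 / 0.908906 = -4.724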